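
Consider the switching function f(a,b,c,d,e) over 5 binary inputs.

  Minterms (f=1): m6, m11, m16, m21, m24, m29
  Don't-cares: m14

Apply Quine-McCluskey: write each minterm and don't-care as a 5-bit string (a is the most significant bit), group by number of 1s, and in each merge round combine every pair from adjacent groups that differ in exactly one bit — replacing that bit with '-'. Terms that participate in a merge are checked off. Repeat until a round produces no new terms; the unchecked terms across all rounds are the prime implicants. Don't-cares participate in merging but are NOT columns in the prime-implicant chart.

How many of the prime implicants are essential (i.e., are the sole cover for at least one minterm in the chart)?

[col 0] 00110*, 01011, 01110*, 10000*, 10101*, 11000*, 11101*
[col 1] 0-110, 1-000, 1-101
Prime implicants: 0-110, 01011, 1-000, 1-101
PI chart (minterm → PIs covering it):
  6 | 0-110  (sole → essential)
  11 | 01011  (sole → essential)
  16 | 1-000  (sole → essential)
  21 | 1-101  (sole → essential)
  24 | 1-000  (sole → essential)
  29 | 1-101  (sole → essential)
Essential prime implicants: 0-110, 01011, 1-000, 1-101

4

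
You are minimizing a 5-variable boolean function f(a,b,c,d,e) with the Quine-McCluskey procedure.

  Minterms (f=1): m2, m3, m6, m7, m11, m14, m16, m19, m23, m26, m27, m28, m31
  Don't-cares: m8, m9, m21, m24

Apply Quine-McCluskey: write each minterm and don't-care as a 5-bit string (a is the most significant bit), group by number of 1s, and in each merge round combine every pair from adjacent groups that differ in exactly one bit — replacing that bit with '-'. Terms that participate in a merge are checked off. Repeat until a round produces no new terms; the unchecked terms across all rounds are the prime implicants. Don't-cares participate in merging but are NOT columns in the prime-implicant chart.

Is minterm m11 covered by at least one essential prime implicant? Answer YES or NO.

NO

size-2^0 implicants → 00010(✓)  00011(✓)  00110(✓)  00111(✓)  01000(✓)  01001(✓)  01011(✓)  01110(✓)  10000(✓)  10011(✓)  10101(✓)  10111(✓)  11000(✓)  11010(✓)  11011(✓)  11100(✓)  11111(✓)
size-2^1 implicants → -0011(✓)  -0111(✓)  -1000  -1011(✓)  0-011(✓)  0-110  00-10(✓)  00-11(✓)  0001-(✓)  0011-(✓)  010-1  0100-  1-000  1-011(✓)  1-111(✓)  10-11(✓)  101-1  11-00  11-11(✓)  110-0  1101-
size-2^2 implicants → --011  -0-11  00-1-  1--11
Unchecked terms (primes): --011, -0-11, -1000, 0-110, 00-1-, 010-1, 0100-, 1--11, 1-000, 101-1, 11-00, 110-0, 1101-
Minterm coverage:
  m2 ⊆ 00-1- [E]
  m3 ⊆ --011,-0-11,00-1-
  m6 ⊆ 0-110,00-1-
  m7 ⊆ -0-11,00-1-
  m11 ⊆ --011,010-1
  m14 ⊆ 0-110 [E]
  m16 ⊆ 1-000 [E]
  m19 ⊆ --011,-0-11,1--11
  m23 ⊆ -0-11,1--11,101-1
  m26 ⊆ 110-0,1101-
  m27 ⊆ --011,1--11,1101-
  m28 ⊆ 11-00 [E]
  m31 ⊆ 1--11 [E]
E = {0-110, 00-1-, 1--11, 1-000, 11-00}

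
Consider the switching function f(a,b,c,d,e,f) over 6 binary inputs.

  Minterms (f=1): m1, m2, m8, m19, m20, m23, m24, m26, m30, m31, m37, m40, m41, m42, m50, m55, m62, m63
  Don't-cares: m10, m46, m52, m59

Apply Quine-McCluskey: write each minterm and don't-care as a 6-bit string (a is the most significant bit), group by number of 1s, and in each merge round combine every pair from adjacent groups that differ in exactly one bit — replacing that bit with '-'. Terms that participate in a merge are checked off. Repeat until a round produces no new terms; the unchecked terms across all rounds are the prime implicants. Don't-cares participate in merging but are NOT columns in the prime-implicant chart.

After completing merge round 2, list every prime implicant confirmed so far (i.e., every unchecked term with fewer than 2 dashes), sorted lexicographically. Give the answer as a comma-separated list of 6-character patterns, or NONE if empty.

-10100, 00-010, 000001, 010-11, 011-10, 1-1110, 100101, 101-10, 10100-, 110010, 111-11

Round 0: 000001 000010✓ 001000✓ 001010✓ 010011✓ 010100✓ 010111✓ 011000✓ 011010✓ 011110✓ 011111✓ 100101 101000✓ 101001✓ 101010✓ 101110✓ 110010 110100✓ 110111✓ 111011✓ 111110✓ 111111✓
Round 1: -01000✓ -01010✓ -10100 -10111✓ -11110✓ -11111✓ 0-1000✓ 0-1010✓ 00-010 0010-0✓ 01-111✓ 010-11 011-10 0110-0✓ 01111-✓ 1-1110 101-10 1010-0✓ 10100- 11-111✓ 111-11 11111-✓
Round 2: -010-0 -1-111 -1111- 0-10-0
PIs = {-010-0, -1-111, -10100, -1111-, 0-10-0, 00-010, 000001, 010-11, 011-10, 1-1110, 100101, 101-10, 10100-, 110010, 111-11}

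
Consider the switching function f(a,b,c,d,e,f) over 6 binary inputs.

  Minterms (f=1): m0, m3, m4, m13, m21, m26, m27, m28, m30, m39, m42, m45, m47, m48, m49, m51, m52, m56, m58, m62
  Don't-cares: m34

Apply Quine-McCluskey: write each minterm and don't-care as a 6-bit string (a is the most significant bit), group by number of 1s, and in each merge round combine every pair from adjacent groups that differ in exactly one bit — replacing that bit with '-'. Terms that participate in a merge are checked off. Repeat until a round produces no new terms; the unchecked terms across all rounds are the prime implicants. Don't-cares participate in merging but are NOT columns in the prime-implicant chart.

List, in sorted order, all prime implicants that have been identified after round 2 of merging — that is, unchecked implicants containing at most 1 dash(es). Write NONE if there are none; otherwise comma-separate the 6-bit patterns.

[col 0] 000000*, 000011, 000100*, 001101*, 010101, 011010*, 011011*, 011100*, 011110*, 100010*, 100111*, 101010*, 101101*, 101111*, 110000*, 110001*, 110011*, 110100*, 111000*, 111010*, 111110*
[col 1] -01101, -11010*, -11110*, 000-00, 011-10*, 01101-, 0111-0, 1-1010, 10-010, 10-111, 1011-1, 11-000, 110-00, 1100-1, 11000-, 111-10*, 1110-0
[col 2] -11-10
Prime implicants: -01101, -11-10, 000-00, 000011, 010101, 01101-, 0111-0, 1-1010, 10-010, 10-111, 1011-1, 11-000, 110-00, 1100-1, 11000-, 1110-0

-01101, 000-00, 000011, 010101, 01101-, 0111-0, 1-1010, 10-010, 10-111, 1011-1, 11-000, 110-00, 1100-1, 11000-, 1110-0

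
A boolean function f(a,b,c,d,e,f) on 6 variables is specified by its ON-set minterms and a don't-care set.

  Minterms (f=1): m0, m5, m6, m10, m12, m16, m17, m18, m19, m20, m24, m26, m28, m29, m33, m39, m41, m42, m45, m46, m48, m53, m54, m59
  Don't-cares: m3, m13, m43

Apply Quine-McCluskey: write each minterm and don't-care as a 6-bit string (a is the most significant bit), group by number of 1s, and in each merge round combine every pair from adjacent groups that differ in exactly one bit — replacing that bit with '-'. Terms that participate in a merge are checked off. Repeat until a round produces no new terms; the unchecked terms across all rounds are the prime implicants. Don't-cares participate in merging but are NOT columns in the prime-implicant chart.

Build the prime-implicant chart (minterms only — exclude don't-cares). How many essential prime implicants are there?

size-2^0 implicants → 000000(✓)  000011(✓)  000101(✓)  000110  001010(✓)  001100(✓)  001101(✓)  010000(✓)  010001(✓)  010010(✓)  010011(✓)  010100(✓)  011000(✓)  011010(✓)  011100(✓)  011101(✓)  100001(✓)  100111  101001(✓)  101010(✓)  101011(✓)  101101(✓)  101110(✓)  110000(✓)  110101  110110  111011(✓)
size-2^1 implicants → -01010  -01101  -10000  0-0000  0-0011  0-1010  0-1100(✓)  0-1101(✓)  00-101  00110-(✓)  01-000(✓)  01-010(✓)  01-100(✓)  010-00(✓)  0100-0(✓)  0100-1(✓)  01000-(✓)  01001-(✓)  011-00(✓)  0110-0(✓)  01110-(✓)  1-1011  10-001  101-01  101-10  1010-1  10101-
size-2^2 implicants → 0-110-  01--00  01-0-0  0100--
Unchecked terms (primes): -01010, -01101, -10000, 0-0000, 0-0011, 0-1010, 0-110-, 00-101, 000110, 01--00, 01-0-0, 0100--, 1-1011, 10-001, 100111, 101-01, 101-10, 1010-1, 10101-, 110101, 110110
Minterm coverage:
  m0 ⊆ 0-0000 [E]
  m5 ⊆ 00-101 [E]
  m6 ⊆ 000110 [E]
  m10 ⊆ -01010,0-1010
  m12 ⊆ 0-110- [E]
  m16 ⊆ -10000,0-0000,01--00,01-0-0,0100--
  m17 ⊆ 0100-- [E]
  m18 ⊆ 01-0-0,0100--
  m19 ⊆ 0-0011,0100--
  m20 ⊆ 01--00 [E]
  m24 ⊆ 01--00,01-0-0
  m26 ⊆ 0-1010,01-0-0
  m28 ⊆ 0-110-,01--00
  m29 ⊆ 0-110- [E]
  m33 ⊆ 10-001 [E]
  m39 ⊆ 100111 [E]
  m41 ⊆ 10-001,101-01,1010-1
  m42 ⊆ -01010,101-10,10101-
  m45 ⊆ -01101,101-01
  m46 ⊆ 101-10 [E]
  m48 ⊆ -10000 [E]
  m53 ⊆ 110101 [E]
  m54 ⊆ 110110 [E]
  m59 ⊆ 1-1011 [E]
E = {-10000, 0-0000, 0-110-, 00-101, 000110, 01--00, 0100--, 1-1011, 10-001, 100111, 101-10, 110101, 110110}

13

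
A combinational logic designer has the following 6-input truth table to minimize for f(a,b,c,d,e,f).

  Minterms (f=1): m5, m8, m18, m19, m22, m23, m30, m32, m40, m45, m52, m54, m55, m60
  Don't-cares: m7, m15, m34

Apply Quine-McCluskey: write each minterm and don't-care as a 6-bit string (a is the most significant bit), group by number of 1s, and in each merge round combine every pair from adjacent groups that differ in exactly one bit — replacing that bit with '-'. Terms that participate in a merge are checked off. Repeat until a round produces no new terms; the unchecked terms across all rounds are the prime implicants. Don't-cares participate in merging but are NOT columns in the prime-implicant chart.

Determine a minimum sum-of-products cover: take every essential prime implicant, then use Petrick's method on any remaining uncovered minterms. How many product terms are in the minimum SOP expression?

size-2^0 implicants → 000101(✓)  000111(✓)  001000(✓)  001111(✓)  010010(✓)  010011(✓)  010110(✓)  010111(✓)  011110(✓)  100000(✓)  100010(✓)  101000(✓)  101101  110100(✓)  110110(✓)  110111(✓)  111100(✓)
size-2^1 implicants → -01000  -10110(✓)  -10111(✓)  0-0111  00-111  0001-1  01-110  010-10(✓)  010-11(✓)  01001-(✓)  01011-(✓)  10-000  1000-0  11-100  1101-0  11011-(✓)
size-2^2 implicants → -1011-  010-1-
Unchecked terms (primes): -01000, -1011-, 0-0111, 00-111, 0001-1, 01-110, 010-1-, 10-000, 1000-0, 101101, 11-100, 1101-0
Minterm coverage:
  m5 ⊆ 0001-1 [E]
  m8 ⊆ -01000 [E]
  m18 ⊆ 010-1- [E]
  m19 ⊆ 010-1- [E]
  m22 ⊆ -1011-,01-110,010-1-
  m23 ⊆ -1011-,0-0111,010-1-
  m30 ⊆ 01-110 [E]
  m32 ⊆ 10-000,1000-0
  m40 ⊆ -01000,10-000
  m45 ⊆ 101101 [E]
  m52 ⊆ 11-100,1101-0
  m54 ⊆ -1011-,1101-0
  m55 ⊆ -1011- [E]
  m60 ⊆ 11-100 [E]
E = {-01000, -1011-, 0001-1, 01-110, 010-1-, 101101, 11-100}
Petrick residual → 10-000
Cover = b'cd'e'f' + bc'de + a'b'c'df + a'bdef' + a'bc'e + ab'd'e'f' + ab'cde'f + abde'f'  |cover|=8

8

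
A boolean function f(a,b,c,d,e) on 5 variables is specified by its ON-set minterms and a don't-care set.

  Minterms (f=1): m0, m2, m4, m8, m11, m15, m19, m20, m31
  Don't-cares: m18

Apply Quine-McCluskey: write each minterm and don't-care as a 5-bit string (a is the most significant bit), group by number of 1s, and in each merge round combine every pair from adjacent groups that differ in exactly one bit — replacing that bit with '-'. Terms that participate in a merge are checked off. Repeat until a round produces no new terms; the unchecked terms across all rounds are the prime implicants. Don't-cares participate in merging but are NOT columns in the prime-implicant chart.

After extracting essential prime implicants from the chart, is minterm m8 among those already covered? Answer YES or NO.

YES

Round 0: 00000✓ 00010✓ 00100✓ 01000✓ 01011✓ 01111✓ 10010✓ 10011✓ 10100✓ 11111✓
Round 1: -0010 -0100 -1111 0-000 00-00 000-0 01-11 1001-
PIs = {-0010, -0100, -1111, 0-000, 00-00, 000-0, 01-11, 1001-}
Coverage chart:
  m0: 0-000,00-00,000-0
  m2: -0010,000-0
  m4: -0100,00-00
  m8: 0-000 ←essential
  m11: 01-11 ←essential
  m15: -1111,01-11
  m19: 1001- ←essential
  m20: -0100 ←essential
  m31: -1111 ←essential
Essential: -0100, -1111, 0-000, 01-11, 1001-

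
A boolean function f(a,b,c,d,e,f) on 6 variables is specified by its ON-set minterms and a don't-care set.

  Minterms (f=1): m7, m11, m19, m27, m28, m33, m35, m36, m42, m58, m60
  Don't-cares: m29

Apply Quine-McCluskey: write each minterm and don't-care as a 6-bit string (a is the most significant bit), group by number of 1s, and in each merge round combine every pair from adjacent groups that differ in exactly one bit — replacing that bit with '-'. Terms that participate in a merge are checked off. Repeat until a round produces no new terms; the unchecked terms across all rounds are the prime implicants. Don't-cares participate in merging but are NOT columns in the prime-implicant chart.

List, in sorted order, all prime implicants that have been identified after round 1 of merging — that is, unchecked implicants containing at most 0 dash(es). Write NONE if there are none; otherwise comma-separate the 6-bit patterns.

000111, 100100

[col 0] 000111, 001011*, 010011*, 011011*, 011100*, 011101*, 100001*, 100011*, 100100, 101010*, 111010*, 111100*
[col 1] -11100, 0-1011, 01-011, 01110-, 1-1010, 1000-1
Prime implicants: -11100, 0-1011, 000111, 01-011, 01110-, 1-1010, 1000-1, 100100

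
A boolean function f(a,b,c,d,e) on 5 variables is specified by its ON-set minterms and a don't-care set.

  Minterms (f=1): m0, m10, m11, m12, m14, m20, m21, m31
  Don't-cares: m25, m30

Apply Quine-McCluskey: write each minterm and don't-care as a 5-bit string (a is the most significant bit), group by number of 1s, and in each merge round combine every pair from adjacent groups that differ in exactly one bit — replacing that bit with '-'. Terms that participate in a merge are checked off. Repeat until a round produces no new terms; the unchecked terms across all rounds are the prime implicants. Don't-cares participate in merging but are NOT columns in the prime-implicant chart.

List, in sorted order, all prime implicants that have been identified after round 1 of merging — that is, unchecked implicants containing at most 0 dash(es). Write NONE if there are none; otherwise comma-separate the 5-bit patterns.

00000, 11001

[col 0] 00000, 01010*, 01011*, 01100*, 01110*, 10100*, 10101*, 11001, 11110*, 11111*
[col 1] -1110, 01-10, 0101-, 011-0, 1010-, 1111-
Prime implicants: -1110, 00000, 01-10, 0101-, 011-0, 1010-, 11001, 1111-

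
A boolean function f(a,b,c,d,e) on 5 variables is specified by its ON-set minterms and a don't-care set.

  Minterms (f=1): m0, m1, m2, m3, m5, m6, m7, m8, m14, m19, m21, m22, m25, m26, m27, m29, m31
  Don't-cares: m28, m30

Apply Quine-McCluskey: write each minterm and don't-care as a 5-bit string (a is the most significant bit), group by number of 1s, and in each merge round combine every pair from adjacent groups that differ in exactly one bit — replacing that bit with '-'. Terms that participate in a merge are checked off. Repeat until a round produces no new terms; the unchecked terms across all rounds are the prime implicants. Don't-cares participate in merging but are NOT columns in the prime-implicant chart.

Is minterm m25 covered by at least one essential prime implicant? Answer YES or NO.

[col 0] 00000*, 00001*, 00010*, 00011*, 00101*, 00110*, 00111*, 01000*, 01110*, 10011*, 10101*, 10110*, 11001*, 11010*, 11011*, 11100*, 11101*, 11110*, 11111*
[col 1] -0011, -0101, -0110*, -1110*, 0-000, 0-110*, 00-01*, 00-10*, 00-11*, 000-0*, 000-1*, 0000-*, 0001-*, 001-1*, 0011-*, 1-011, 1-101, 1-110*, 11-01*, 11-10*, 11-11*, 110-1*, 1101-*, 111-0*, 111-1*, 1110-*, 1111-*
[col 2] --110, 00--1, 00-1-, 000--, 11--1, 11-1-, 111--
Prime implicants: --110, -0011, -0101, 0-000, 00--1, 00-1-, 000--, 1-011, 1-101, 11--1, 11-1-, 111--
PI chart (minterm → PIs covering it):
  0 | 0-000,000--
  1 | 00--1,000--
  2 | 00-1-,000--
  3 | -0011,00--1,00-1-,000--
  5 | -0101,00--1
  6 | --110,00-1-
  7 | 00--1,00-1-
  8 | 0-000  (sole → essential)
  14 | --110  (sole → essential)
  19 | -0011,1-011
  21 | -0101,1-101
  22 | --110  (sole → essential)
  25 | 11--1  (sole → essential)
  26 | 11-1-  (sole → essential)
  27 | 1-011,11--1,11-1-
  29 | 1-101,11--1,111--
  31 | 11--1,11-1-,111--
Essential prime implicants: --110, 0-000, 11--1, 11-1-

YES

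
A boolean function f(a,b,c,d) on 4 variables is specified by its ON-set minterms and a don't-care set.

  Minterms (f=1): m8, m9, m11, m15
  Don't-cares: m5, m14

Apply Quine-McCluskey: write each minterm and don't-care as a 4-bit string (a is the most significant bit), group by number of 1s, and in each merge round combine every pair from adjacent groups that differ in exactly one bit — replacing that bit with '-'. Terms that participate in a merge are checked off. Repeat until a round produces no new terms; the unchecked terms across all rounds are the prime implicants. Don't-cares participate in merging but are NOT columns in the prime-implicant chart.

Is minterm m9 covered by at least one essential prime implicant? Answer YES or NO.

YES

[col 0] 0101, 1000*, 1001*, 1011*, 1110*, 1111*
[col 1] 1-11, 10-1, 100-, 111-
Prime implicants: 0101, 1-11, 10-1, 100-, 111-
PI chart (minterm → PIs covering it):
  8 | 100-  (sole → essential)
  9 | 10-1,100-
  11 | 1-11,10-1
  15 | 1-11,111-
Essential prime implicants: 100-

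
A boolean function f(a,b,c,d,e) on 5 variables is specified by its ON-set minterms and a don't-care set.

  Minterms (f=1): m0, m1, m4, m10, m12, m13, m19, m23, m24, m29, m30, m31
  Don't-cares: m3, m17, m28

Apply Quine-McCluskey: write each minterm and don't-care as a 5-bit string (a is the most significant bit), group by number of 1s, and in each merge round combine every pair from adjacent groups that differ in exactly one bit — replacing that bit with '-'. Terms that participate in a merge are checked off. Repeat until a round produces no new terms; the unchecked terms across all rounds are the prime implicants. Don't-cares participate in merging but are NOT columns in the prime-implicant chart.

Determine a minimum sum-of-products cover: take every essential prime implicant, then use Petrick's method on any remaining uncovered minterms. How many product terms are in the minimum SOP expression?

7

[col 0] 00000*, 00001*, 00011*, 00100*, 01010, 01100*, 01101*, 10001*, 10011*, 10111*, 11000*, 11100*, 11101*, 11110*, 11111*
[col 1] -0001*, -0011*, -1100*, -1101*, 0-100, 00-00, 000-1*, 0000-, 0110-*, 1-111, 10-11, 100-1*, 11-00, 111-0*, 111-1*, 1110-*, 1111-*
[col 2] -00-1, -110-, 111--
Prime implicants: -00-1, -110-, 0-100, 00-00, 0000-, 01010, 1-111, 10-11, 11-00, 111--
PI chart (minterm → PIs covering it):
  0 | 00-00,0000-
  1 | -00-1,0000-
  4 | 0-100,00-00
  10 | 01010  (sole → essential)
  12 | -110-,0-100
  13 | -110-  (sole → essential)
  19 | -00-1,10-11
  23 | 1-111,10-11
  24 | 11-00  (sole → essential)
  29 | -110-,111--
  30 | 111--  (sole → essential)
  31 | 1-111,111--
Essential prime implicants: -110-, 01010, 11-00, 111--
Petrick residual → -00-1, 00-00, 1-111
Minimum SOP uses 7 PIs: b'c'e + bcd' + a'b'd'e' + a'bc'de' + acde + abd'e' + abc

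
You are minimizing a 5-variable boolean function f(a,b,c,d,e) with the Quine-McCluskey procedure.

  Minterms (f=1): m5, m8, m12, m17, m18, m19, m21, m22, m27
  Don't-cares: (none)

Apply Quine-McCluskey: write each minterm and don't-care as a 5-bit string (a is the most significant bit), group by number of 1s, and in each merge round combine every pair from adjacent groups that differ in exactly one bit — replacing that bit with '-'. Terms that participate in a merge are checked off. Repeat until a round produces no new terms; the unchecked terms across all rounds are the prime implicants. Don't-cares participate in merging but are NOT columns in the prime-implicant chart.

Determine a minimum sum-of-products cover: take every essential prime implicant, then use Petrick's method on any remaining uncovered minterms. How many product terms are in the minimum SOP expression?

5

Round 0: 00101✓ 01000✓ 01100✓ 10001✓ 10010✓ 10011✓ 10101✓ 10110✓ 11011✓
Round 1: -0101 01-00 1-011 10-01 10-10 100-1 1001-
PIs = {-0101, 01-00, 1-011, 10-01, 10-10, 100-1, 1001-}
Coverage chart:
  m5: -0101 ←essential
  m8: 01-00 ←essential
  m12: 01-00 ←essential
  m17: 10-01,100-1
  m18: 10-10,1001-
  m19: 1-011,100-1,1001-
  m21: -0101,10-01
  m22: 10-10 ←essential
  m27: 1-011 ←essential
Essential: -0101, 01-00, 1-011, 10-10
Petrick residual → 10-01
Min cover (5 terms): b'cd'e + a'bd'e' + ac'de + ab'd'e + ab'de'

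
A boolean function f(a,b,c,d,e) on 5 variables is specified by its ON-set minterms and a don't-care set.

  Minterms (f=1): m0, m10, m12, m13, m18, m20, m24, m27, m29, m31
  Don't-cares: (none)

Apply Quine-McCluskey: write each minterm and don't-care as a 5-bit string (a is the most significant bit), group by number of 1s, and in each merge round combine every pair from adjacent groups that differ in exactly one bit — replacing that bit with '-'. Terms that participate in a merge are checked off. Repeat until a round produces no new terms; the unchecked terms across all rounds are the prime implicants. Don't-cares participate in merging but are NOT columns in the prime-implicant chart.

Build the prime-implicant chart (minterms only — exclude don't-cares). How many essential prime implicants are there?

Round 0: 00000 01010 01100✓ 01101✓ 10010 10100 11000 11011✓ 11101✓ 11111✓
Round 1: -1101 0110- 11-11 111-1
PIs = {-1101, 00000, 01010, 0110-, 10010, 10100, 11-11, 11000, 111-1}
Coverage chart:
  m0: 00000 ←essential
  m10: 01010 ←essential
  m12: 0110- ←essential
  m13: -1101,0110-
  m18: 10010 ←essential
  m20: 10100 ←essential
  m24: 11000 ←essential
  m27: 11-11 ←essential
  m29: -1101,111-1
  m31: 11-11,111-1
Essential: 00000, 01010, 0110-, 10010, 10100, 11-11, 11000

7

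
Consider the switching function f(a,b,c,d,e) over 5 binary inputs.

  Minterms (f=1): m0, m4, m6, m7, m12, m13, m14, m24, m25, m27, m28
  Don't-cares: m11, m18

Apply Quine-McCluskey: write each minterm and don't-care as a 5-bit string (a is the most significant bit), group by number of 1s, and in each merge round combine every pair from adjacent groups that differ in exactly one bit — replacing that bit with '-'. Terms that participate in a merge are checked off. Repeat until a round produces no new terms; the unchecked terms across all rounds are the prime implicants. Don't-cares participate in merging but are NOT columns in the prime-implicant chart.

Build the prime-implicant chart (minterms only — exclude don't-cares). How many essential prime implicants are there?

size-2^0 implicants → 00000(✓)  00100(✓)  00110(✓)  00111(✓)  01011(✓)  01100(✓)  01101(✓)  01110(✓)  10010  11000(✓)  11001(✓)  11011(✓)  11100(✓)
size-2^1 implicants → -1011  -1100  0-100(✓)  0-110(✓)  00-00  001-0(✓)  0011-  011-0(✓)  0110-  11-00  110-1  1100-
size-2^2 implicants → 0-1-0
Unchecked terms (primes): -1011, -1100, 0-1-0, 00-00, 0011-, 0110-, 10010, 11-00, 110-1, 1100-
Minterm coverage:
  m0 ⊆ 00-00 [E]
  m4 ⊆ 0-1-0,00-00
  m6 ⊆ 0-1-0,0011-
  m7 ⊆ 0011- [E]
  m12 ⊆ -1100,0-1-0,0110-
  m13 ⊆ 0110- [E]
  m14 ⊆ 0-1-0 [E]
  m24 ⊆ 11-00,1100-
  m25 ⊆ 110-1,1100-
  m27 ⊆ -1011,110-1
  m28 ⊆ -1100,11-00
E = {0-1-0, 00-00, 0011-, 0110-}

4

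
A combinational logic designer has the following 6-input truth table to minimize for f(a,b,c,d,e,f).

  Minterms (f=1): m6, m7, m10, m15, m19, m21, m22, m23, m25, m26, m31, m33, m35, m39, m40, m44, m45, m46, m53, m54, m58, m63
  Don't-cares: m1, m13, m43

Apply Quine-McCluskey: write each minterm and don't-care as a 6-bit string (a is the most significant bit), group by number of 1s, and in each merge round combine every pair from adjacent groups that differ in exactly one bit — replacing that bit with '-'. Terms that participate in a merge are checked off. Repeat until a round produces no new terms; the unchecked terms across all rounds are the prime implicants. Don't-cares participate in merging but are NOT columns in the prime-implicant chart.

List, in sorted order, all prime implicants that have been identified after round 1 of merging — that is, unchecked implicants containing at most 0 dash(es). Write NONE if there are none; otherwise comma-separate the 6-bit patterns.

011001

[col 0] 000001*, 000110*, 000111*, 001010*, 001101*, 001111*, 010011*, 010101*, 010110*, 010111*, 011001, 011010*, 011111*, 100001*, 100011*, 100111*, 101000*, 101011*, 101100*, 101101*, 101110*, 110101*, 110110*, 111010*, 111111*
[col 1] -00001, -00111, -01101, -10101, -10110, -11010, -11111, 0-0110*, 0-0111*, 0-1010, 0-1111*, 00-111*, 00011-*, 0011-1, 01-111*, 010-11, 0101-1, 01011-*, 10-011, 100-11, 1000-1, 101-00, 1011-0, 10110-
[col 2] 0--111, 0-011-
Prime implicants: -00001, -00111, -01101, -10101, -10110, -11010, -11111, 0--111, 0-011-, 0-1010, 0011-1, 010-11, 0101-1, 011001, 10-011, 100-11, 1000-1, 101-00, 1011-0, 10110-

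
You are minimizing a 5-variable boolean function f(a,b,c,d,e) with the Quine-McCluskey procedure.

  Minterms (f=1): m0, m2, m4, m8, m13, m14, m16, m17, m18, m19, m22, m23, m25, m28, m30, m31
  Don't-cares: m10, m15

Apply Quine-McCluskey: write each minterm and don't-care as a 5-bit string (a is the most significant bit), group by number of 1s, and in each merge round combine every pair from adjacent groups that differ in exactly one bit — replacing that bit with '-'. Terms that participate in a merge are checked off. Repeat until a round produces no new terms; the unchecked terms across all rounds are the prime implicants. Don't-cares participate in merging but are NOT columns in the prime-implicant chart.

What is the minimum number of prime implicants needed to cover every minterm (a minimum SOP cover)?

8

Round 0: 00000✓ 00010✓ 00100✓ 01000✓ 01010✓ 01101✓ 01110✓ 01111✓ 10000✓ 10001✓ 10010✓ 10011✓ 10110✓ 10111✓ 11001✓ 11100✓ 11110✓ 11111✓
Round 1: -0000✓ -0010✓ -1110✓ -1111✓ 0-000✓ 0-010✓ 00-00 000-0✓ 01-10 010-0✓ 011-1 0111-✓ 1-001 1-110✓ 1-111✓ 10-10✓ 10-11✓ 100-0✓ 100-1✓ 1000-✓ 1001-✓ 1011-✓ 111-0 1111-✓
Round 2: -00-0 -111- 0-0-0 1-11- 10-1- 100--
PIs = {-00-0, -111-, 0-0-0, 00-00, 01-10, 011-1, 1-001, 1-11-, 10-1-, 100--, 111-0}
Coverage chart:
  m0: -00-0,0-0-0,00-00
  m2: -00-0,0-0-0
  m4: 00-00 ←essential
  m8: 0-0-0 ←essential
  m13: 011-1 ←essential
  m14: -111-,01-10
  m16: -00-0,100--
  m17: 1-001,100--
  m18: -00-0,10-1-,100--
  m19: 10-1-,100--
  m22: 1-11-,10-1-
  m23: 1-11-,10-1-
  m25: 1-001 ←essential
  m28: 111-0 ←essential
  m30: -111-,1-11-,111-0
  m31: -111-,1-11-
Essential: 0-0-0, 00-00, 011-1, 1-001, 111-0
Petrick residual → -00-0, -111-, 10-1-
Min cover (8 terms): b'c'e' + bcd + a'c'e' + a'b'd'e' + a'bce + ac'd'e + ab'd + abce'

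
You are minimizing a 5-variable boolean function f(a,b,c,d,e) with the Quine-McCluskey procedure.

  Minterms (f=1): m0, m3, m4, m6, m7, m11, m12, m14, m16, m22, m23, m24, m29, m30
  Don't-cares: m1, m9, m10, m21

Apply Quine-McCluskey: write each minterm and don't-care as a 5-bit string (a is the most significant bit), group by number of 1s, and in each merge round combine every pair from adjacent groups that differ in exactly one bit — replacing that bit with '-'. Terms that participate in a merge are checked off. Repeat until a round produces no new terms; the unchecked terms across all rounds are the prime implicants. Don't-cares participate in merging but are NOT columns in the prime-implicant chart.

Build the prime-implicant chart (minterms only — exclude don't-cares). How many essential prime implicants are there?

[col 0] 00000*, 00001*, 00011*, 00100*, 00110*, 00111*, 01001*, 01010*, 01011*, 01100*, 01110*, 10000*, 10101*, 10110*, 10111*, 11000*, 11101*, 11110*
[col 1] -0000, -0110*, -0111*, -1110*, 0-001*, 0-011*, 0-100*, 0-110*, 00-00, 00-11, 000-1*, 0000-, 001-0*, 0011-*, 01-10, 010-1*, 0101-, 011-0*, 1-000, 1-101, 1-110*, 101-1, 1011-*
[col 2] --110, -011-, 0-0-1, 0-1-0
Prime implicants: --110, -0000, -011-, 0-0-1, 0-1-0, 00-00, 00-11, 0000-, 01-10, 0101-, 1-000, 1-101, 101-1
PI chart (minterm → PIs covering it):
  0 | -0000,00-00,0000-
  3 | 0-0-1,00-11
  4 | 0-1-0,00-00
  6 | --110,-011-,0-1-0
  7 | -011-,00-11
  11 | 0-0-1,0101-
  12 | 0-1-0  (sole → essential)
  14 | --110,0-1-0,01-10
  16 | -0000,1-000
  22 | --110,-011-
  23 | -011-,101-1
  24 | 1-000  (sole → essential)
  29 | 1-101  (sole → essential)
  30 | --110  (sole → essential)
Essential prime implicants: --110, 0-1-0, 1-000, 1-101

4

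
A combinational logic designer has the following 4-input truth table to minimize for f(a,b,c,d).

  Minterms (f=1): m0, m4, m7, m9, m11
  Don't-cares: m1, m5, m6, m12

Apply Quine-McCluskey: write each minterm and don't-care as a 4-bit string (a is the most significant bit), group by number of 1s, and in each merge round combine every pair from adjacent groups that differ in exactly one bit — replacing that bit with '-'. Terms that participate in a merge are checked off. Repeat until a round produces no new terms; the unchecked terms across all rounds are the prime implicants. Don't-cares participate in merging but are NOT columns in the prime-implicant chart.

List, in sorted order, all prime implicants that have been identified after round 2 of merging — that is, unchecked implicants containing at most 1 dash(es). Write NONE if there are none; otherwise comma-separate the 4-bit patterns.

Round 0: 0000✓ 0001✓ 0100✓ 0101✓ 0110✓ 0111✓ 1001✓ 1011✓ 1100✓
Round 1: -001 -100 0-00✓ 0-01✓ 000-✓ 01-0✓ 01-1✓ 010-✓ 011-✓ 10-1
Round 2: 0-0- 01--
PIs = {-001, -100, 0-0-, 01--, 10-1}

-001, -100, 10-1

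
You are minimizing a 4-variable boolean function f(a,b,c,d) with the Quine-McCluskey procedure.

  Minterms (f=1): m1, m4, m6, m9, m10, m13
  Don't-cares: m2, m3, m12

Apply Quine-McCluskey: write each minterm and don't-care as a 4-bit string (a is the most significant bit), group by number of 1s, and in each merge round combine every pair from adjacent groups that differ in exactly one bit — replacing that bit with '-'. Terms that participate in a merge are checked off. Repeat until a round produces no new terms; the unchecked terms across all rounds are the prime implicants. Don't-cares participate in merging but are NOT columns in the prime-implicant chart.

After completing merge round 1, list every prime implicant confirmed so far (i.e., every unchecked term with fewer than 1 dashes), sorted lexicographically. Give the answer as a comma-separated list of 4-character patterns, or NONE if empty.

[col 0] 0001*, 0010*, 0011*, 0100*, 0110*, 1001*, 1010*, 1100*, 1101*
[col 1] -001, -010, -100, 0-10, 00-1, 001-, 01-0, 1-01, 110-
Prime implicants: -001, -010, -100, 0-10, 00-1, 001-, 01-0, 1-01, 110-

NONE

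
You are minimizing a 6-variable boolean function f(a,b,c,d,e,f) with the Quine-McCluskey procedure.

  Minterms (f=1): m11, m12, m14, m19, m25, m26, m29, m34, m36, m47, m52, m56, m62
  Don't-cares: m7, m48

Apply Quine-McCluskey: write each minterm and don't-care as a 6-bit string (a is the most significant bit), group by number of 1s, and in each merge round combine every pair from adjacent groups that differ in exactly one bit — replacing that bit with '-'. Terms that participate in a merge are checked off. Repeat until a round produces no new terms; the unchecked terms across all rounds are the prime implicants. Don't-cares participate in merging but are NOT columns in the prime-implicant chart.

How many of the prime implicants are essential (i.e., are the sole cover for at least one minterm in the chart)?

Round 0: 000111 001011 001100✓ 001110✓ 010011 011001✓ 011010 011101✓ 100010 100100✓ 101111 110000✓ 110100✓ 111000✓ 111110
Round 1: 0011-0 011-01 1-0100 11-000 110-00
PIs = {000111, 001011, 0011-0, 010011, 011-01, 011010, 1-0100, 100010, 101111, 11-000, 110-00, 111110}
Coverage chart:
  m11: 001011 ←essential
  m12: 0011-0 ←essential
  m14: 0011-0 ←essential
  m19: 010011 ←essential
  m25: 011-01 ←essential
  m26: 011010 ←essential
  m29: 011-01 ←essential
  m34: 100010 ←essential
  m36: 1-0100 ←essential
  m47: 101111 ←essential
  m52: 1-0100,110-00
  m56: 11-000 ←essential
  m62: 111110 ←essential
Essential: 001011, 0011-0, 010011, 011-01, 011010, 1-0100, 100010, 101111, 11-000, 111110

10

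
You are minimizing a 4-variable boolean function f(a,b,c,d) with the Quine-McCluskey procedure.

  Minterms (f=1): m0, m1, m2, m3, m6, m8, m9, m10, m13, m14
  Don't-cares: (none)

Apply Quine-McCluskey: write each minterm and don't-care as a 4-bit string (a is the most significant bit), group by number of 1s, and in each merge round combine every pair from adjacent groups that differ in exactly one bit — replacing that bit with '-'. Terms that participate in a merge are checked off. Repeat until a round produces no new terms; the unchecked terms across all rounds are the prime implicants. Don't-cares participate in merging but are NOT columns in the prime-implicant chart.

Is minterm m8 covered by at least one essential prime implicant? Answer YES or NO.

NO

Round 0: 0000✓ 0001✓ 0010✓ 0011✓ 0110✓ 1000✓ 1001✓ 1010✓ 1101✓ 1110✓
Round 1: -000✓ -001✓ -010✓ -110✓ 0-10✓ 00-0✓ 00-1✓ 000-✓ 001-✓ 1-01 1-10✓ 10-0✓ 100-✓
Round 2: --10 -0-0 -00- 00--
PIs = {--10, -0-0, -00-, 00--, 1-01}
Coverage chart:
  m0: -0-0,-00-,00--
  m1: -00-,00--
  m2: --10,-0-0,00--
  m3: 00-- ←essential
  m6: --10 ←essential
  m8: -0-0,-00-
  m9: -00-,1-01
  m10: --10,-0-0
  m13: 1-01 ←essential
  m14: --10 ←essential
Essential: --10, 00--, 1-01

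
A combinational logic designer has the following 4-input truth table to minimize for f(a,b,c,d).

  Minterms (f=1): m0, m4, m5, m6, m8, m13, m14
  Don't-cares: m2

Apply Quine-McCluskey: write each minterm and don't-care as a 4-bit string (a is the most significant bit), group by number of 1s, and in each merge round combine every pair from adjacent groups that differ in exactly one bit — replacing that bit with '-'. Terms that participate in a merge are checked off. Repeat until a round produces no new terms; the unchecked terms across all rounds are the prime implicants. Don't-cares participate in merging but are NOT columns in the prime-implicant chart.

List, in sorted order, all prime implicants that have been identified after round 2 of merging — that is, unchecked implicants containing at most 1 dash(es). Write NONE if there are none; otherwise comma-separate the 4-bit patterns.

-000, -101, -110, 010-

Round 0: 0000✓ 0010✓ 0100✓ 0101✓ 0110✓ 1000✓ 1101✓ 1110✓
Round 1: -000 -101 -110 0-00✓ 0-10✓ 00-0✓ 01-0✓ 010-
Round 2: 0--0
PIs = {-000, -101, -110, 0--0, 010-}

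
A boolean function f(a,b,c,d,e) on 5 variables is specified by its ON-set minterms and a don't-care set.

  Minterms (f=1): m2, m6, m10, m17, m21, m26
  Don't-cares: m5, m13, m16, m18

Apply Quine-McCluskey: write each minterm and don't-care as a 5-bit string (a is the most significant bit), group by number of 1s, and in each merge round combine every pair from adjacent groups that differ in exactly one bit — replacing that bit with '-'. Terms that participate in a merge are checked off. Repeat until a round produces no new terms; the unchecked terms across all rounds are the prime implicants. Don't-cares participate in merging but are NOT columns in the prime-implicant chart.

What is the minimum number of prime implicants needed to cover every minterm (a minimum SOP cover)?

Round 0: 00010✓ 00101✓ 00110✓ 01010✓ 01101✓ 10000✓ 10001✓ 10010✓ 10101✓ 11010✓
Round 1: -0010✓ -0101 -1010✓ 0-010✓ 0-101 00-10 1-010✓ 10-01 100-0 1000-
Round 2: --010
PIs = {--010, -0101, 0-101, 00-10, 10-01, 100-0, 1000-}
Coverage chart:
  m2: --010,00-10
  m6: 00-10 ←essential
  m10: --010 ←essential
  m17: 10-01,1000-
  m21: -0101,10-01
  m26: --010 ←essential
Essential: --010, 00-10
Petrick residual → 10-01
Min cover (3 terms): c'de' + a'b'de' + ab'd'e

3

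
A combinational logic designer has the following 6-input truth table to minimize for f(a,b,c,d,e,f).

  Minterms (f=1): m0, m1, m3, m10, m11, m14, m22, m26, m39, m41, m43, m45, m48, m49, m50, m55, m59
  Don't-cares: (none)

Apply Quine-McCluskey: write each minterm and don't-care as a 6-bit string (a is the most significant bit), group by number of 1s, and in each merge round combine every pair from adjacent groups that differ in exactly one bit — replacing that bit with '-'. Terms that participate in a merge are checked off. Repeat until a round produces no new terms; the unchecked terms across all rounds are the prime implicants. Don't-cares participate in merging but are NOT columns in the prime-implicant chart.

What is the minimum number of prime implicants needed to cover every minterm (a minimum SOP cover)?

10

Round 0: 000000✓ 000001✓ 000011✓ 001010✓ 001011✓ 001110✓ 010110 011010✓ 100111✓ 101001✓ 101011✓ 101101✓ 110000✓ 110001✓ 110010✓ 110111✓ 111011✓
Round 1: -01011 0-1010 00-011 0000-1 00000- 001-10 00101- 1-0111 1-1011 101-01 1010-1 1100-0 11000-
PIs = {-01011, 0-1010, 00-011, 0000-1, 00000-, 001-10, 00101-, 010110, 1-0111, 1-1011, 101-01, 1010-1, 1100-0, 11000-}
Coverage chart:
  m0: 00000- ←essential
  m1: 0000-1,00000-
  m3: 00-011,0000-1
  m10: 0-1010,001-10,00101-
  m11: -01011,00-011,00101-
  m14: 001-10 ←essential
  m22: 010110 ←essential
  m26: 0-1010 ←essential
  m39: 1-0111 ←essential
  m41: 101-01,1010-1
  m43: -01011,1-1011,1010-1
  m45: 101-01 ←essential
  m48: 1100-0,11000-
  m49: 11000- ←essential
  m50: 1100-0 ←essential
  m55: 1-0111 ←essential
  m59: 1-1011 ←essential
Essential: 0-1010, 00000-, 001-10, 010110, 1-0111, 1-1011, 101-01, 1100-0, 11000-
Petrick residual → 00-011
Min cover (10 terms): a'cd'ef' + a'b'd'ef + a'b'c'd'e' + a'b'cef' + a'bc'def' + ac'def + acd'ef + ab'ce'f + abc'd'f' + abc'd'e'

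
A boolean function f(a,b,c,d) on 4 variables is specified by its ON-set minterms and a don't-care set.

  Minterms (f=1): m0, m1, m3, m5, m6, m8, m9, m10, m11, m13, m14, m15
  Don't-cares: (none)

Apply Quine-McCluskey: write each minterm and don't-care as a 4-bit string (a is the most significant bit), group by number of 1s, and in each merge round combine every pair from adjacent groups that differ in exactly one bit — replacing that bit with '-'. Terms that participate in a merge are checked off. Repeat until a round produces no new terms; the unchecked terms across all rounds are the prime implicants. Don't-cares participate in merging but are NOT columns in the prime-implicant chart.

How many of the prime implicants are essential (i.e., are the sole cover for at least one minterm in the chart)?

4

Round 0: 0000✓ 0001✓ 0011✓ 0101✓ 0110✓ 1000✓ 1001✓ 1010✓ 1011✓ 1101✓ 1110✓ 1111✓
Round 1: -000✓ -001✓ -011✓ -101✓ -110 0-01✓ 00-1✓ 000-✓ 1-01✓ 1-10✓ 1-11✓ 10-0✓ 10-1✓ 100-✓ 101-✓ 11-1✓ 111-✓
Round 2: --01 -0-1 -00- 1--1 1-1- 10--
PIs = {--01, -0-1, -00-, -110, 1--1, 1-1-, 10--}
Coverage chart:
  m0: -00- ←essential
  m1: --01,-0-1,-00-
  m3: -0-1 ←essential
  m5: --01 ←essential
  m6: -110 ←essential
  m8: -00-,10--
  m9: --01,-0-1,-00-,1--1,10--
  m10: 1-1-,10--
  m11: -0-1,1--1,1-1-,10--
  m13: --01,1--1
  m14: -110,1-1-
  m15: 1--1,1-1-
Essential: --01, -0-1, -00-, -110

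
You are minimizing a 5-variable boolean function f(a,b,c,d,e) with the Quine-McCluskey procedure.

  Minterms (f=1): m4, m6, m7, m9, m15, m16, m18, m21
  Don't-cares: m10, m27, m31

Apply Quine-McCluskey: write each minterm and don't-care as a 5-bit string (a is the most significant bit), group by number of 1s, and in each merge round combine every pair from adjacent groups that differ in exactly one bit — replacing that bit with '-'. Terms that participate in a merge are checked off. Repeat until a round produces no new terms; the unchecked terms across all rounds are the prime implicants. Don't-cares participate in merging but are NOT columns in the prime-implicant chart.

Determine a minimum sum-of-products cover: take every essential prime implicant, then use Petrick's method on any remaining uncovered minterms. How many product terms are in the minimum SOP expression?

[col 0] 00100*, 00110*, 00111*, 01001, 01010, 01111*, 10000*, 10010*, 10101, 11011*, 11111*
[col 1] -1111, 0-111, 001-0, 0011-, 100-0, 11-11
Prime implicants: -1111, 0-111, 001-0, 0011-, 01001, 01010, 100-0, 10101, 11-11
PI chart (minterm → PIs covering it):
  4 | 001-0  (sole → essential)
  6 | 001-0,0011-
  7 | 0-111,0011-
  9 | 01001  (sole → essential)
  15 | -1111,0-111
  16 | 100-0  (sole → essential)
  18 | 100-0  (sole → essential)
  21 | 10101  (sole → essential)
Essential prime implicants: 001-0, 01001, 100-0, 10101
Petrick residual → 0-111
Minimum SOP uses 5 PIs: a'cde + a'b'ce' + a'bc'd'e + ab'c'e' + ab'cd'e

5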